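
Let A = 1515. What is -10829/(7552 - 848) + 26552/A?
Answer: 161598673/10156560 ≈ 15.911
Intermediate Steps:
-10829/(7552 - 848) + 26552/A = -10829/(7552 - 848) + 26552/1515 = -10829/6704 + 26552*(1/1515) = -10829*1/6704 + 26552/1515 = -10829/6704 + 26552/1515 = 161598673/10156560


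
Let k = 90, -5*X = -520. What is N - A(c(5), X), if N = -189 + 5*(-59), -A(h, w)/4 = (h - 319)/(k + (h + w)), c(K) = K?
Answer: -97572/199 ≈ -490.31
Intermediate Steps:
X = 104 (X = -⅕*(-520) = 104)
A(h, w) = -4*(-319 + h)/(90 + h + w) (A(h, w) = -4*(h - 319)/(90 + (h + w)) = -4*(-319 + h)/(90 + h + w))
N = -484 (N = -189 - 295 = -484)
N - A(c(5), X) = -484 - 4*(319 - 1*5)/(90 + 5 + 104) = -484 - 4*(319 - 5)/199 = -484 - 4*314/199 = -484 - 1*1256/199 = -484 - 1256/199 = -97572/199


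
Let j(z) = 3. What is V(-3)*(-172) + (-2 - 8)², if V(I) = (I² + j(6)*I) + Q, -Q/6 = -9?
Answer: -9188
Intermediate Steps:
Q = 54 (Q = -6*(-9) = 54)
V(I) = 54 + I² + 3*I (V(I) = (I² + 3*I) + 54 = 54 + I² + 3*I)
V(-3)*(-172) + (-2 - 8)² = (54 + (-3)² + 3*(-3))*(-172) + (-2 - 8)² = (54 + 9 - 9)*(-172) + (-10)² = 54*(-172) + 100 = -9288 + 100 = -9188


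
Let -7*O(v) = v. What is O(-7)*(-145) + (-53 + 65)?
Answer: -133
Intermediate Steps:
O(v) = -v/7
O(-7)*(-145) + (-53 + 65) = -1/7*(-7)*(-145) + (-53 + 65) = 1*(-145) + 12 = -145 + 12 = -133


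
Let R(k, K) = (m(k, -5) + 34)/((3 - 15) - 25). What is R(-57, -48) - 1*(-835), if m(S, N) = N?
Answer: 30866/37 ≈ 834.22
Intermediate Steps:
R(k, K) = -29/37 (R(k, K) = (-5 + 34)/((3 - 15) - 25) = 29/(-12 - 25) = 29/(-37) = 29*(-1/37) = -29/37)
R(-57, -48) - 1*(-835) = -29/37 - 1*(-835) = -29/37 + 835 = 30866/37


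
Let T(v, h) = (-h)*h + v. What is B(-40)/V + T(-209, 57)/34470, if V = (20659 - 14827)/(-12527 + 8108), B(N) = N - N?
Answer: -1729/17235 ≈ -0.10032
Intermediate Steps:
B(N) = 0
T(v, h) = v - h**2 (T(v, h) = -h**2 + v = v - h**2)
V = -648/491 (V = 5832/(-4419) = 5832*(-1/4419) = -648/491 ≈ -1.3198)
B(-40)/V + T(-209, 57)/34470 = 0/(-648/491) + (-209 - 1*57**2)/34470 = 0*(-491/648) + (-209 - 1*3249)*(1/34470) = 0 + (-209 - 3249)*(1/34470) = 0 - 3458*1/34470 = 0 - 1729/17235 = -1729/17235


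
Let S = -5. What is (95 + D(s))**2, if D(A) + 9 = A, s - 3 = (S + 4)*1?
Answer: 7744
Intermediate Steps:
s = 2 (s = 3 + (-5 + 4)*1 = 3 - 1*1 = 3 - 1 = 2)
D(A) = -9 + A
(95 + D(s))**2 = (95 + (-9 + 2))**2 = (95 - 7)**2 = 88**2 = 7744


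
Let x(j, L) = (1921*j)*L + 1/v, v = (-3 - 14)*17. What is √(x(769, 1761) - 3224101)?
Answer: √750883091131/17 ≈ 50973.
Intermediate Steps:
v = -289 (v = -17*17 = -289)
x(j, L) = -1/289 + 1921*L*j (x(j, L) = (1921*j)*L + 1/(-289) = 1921*L*j - 1/289 = -1/289 + 1921*L*j)
√(x(769, 1761) - 3224101) = √((-1/289 + 1921*1761*769) - 3224101) = √((-1/289 + 2601435489) - 3224101) = √(751814856320/289 - 3224101) = √(750883091131/289) = √750883091131/17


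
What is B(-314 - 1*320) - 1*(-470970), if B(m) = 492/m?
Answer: 149297244/317 ≈ 4.7097e+5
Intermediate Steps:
B(-314 - 1*320) - 1*(-470970) = 492/(-314 - 1*320) - 1*(-470970) = 492/(-314 - 320) + 470970 = 492/(-634) + 470970 = 492*(-1/634) + 470970 = -246/317 + 470970 = 149297244/317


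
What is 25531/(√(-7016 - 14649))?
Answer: -25531*I*√21665/21665 ≈ -173.46*I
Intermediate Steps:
25531/(√(-7016 - 14649)) = 25531/(√(-21665)) = 25531/((I*√21665)) = 25531*(-I*√21665/21665) = -25531*I*√21665/21665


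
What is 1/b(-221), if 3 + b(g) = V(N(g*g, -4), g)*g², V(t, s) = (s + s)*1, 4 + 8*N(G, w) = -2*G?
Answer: -1/21587725 ≈ -4.6323e-8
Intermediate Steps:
N(G, w) = -½ - G/4 (N(G, w) = -½ + (-2*G)/8 = -½ - G/4)
V(t, s) = 2*s (V(t, s) = (2*s)*1 = 2*s)
b(g) = -3 + 2*g³ (b(g) = -3 + (2*g)*g² = -3 + 2*g³)
1/b(-221) = 1/(-3 + 2*(-221)³) = 1/(-3 + 2*(-10793861)) = 1/(-3 - 21587722) = 1/(-21587725) = -1/21587725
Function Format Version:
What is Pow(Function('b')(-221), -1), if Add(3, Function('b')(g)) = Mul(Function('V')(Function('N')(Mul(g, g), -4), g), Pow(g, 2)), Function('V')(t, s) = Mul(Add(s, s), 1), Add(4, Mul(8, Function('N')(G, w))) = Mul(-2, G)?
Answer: Rational(-1, 21587725) ≈ -4.6323e-8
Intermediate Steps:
Function('N')(G, w) = Add(Rational(-1, 2), Mul(Rational(-1, 4), G)) (Function('N')(G, w) = Add(Rational(-1, 2), Mul(Rational(1, 8), Mul(-2, G))) = Add(Rational(-1, 2), Mul(Rational(-1, 4), G)))
Function('V')(t, s) = Mul(2, s) (Function('V')(t, s) = Mul(Mul(2, s), 1) = Mul(2, s))
Function('b')(g) = Add(-3, Mul(2, Pow(g, 3))) (Function('b')(g) = Add(-3, Mul(Mul(2, g), Pow(g, 2))) = Add(-3, Mul(2, Pow(g, 3))))
Pow(Function('b')(-221), -1) = Pow(Add(-3, Mul(2, Pow(-221, 3))), -1) = Pow(Add(-3, Mul(2, -10793861)), -1) = Pow(Add(-3, -21587722), -1) = Pow(-21587725, -1) = Rational(-1, 21587725)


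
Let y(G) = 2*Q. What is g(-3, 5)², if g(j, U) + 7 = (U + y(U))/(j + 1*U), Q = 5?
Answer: ¼ ≈ 0.25000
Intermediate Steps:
y(G) = 10 (y(G) = 2*5 = 10)
g(j, U) = -7 + (10 + U)/(U + j) (g(j, U) = -7 + (U + 10)/(j + 1*U) = -7 + (10 + U)/(j + U) = -7 + (10 + U)/(U + j))
g(-3, 5)² = ((10 - 7*(-3) - 6*5)/(5 - 3))² = ((10 + 21 - 30)/2)² = ((½)*1)² = (½)² = ¼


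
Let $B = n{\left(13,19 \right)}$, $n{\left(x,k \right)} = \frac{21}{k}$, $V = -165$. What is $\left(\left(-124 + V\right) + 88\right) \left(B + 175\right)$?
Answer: $- \frac{672546}{19} \approx -35397.0$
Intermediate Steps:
$B = \frac{21}{19} \approx 1.1053$
$\left(\left(-124 + V\right) + 88\right) \left(B + 175\right) = \left(\left(-124 - 165\right) + 88\right) \left(\frac{21}{19} + 175\right) = \left(-289 + 88\right) \frac{3346}{19} = \left(-201\right) \frac{3346}{19} = - \frac{672546}{19}$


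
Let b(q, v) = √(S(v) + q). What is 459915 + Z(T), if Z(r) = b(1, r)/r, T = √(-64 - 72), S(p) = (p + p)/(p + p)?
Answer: 459915 - I*√17/34 ≈ 4.5992e+5 - 0.12127*I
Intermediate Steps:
S(p) = 1 (S(p) = (2*p)/((2*p)) = (2*p)*(1/(2*p)) = 1)
b(q, v) = √(1 + q)
T = 2*I*√34 (T = √(-136) = 2*I*√34 ≈ 11.662*I)
Z(r) = √2/r (Z(r) = √(1 + 1)/r = √2/r)
459915 + Z(T) = 459915 + √2/((2*I*√34)) = 459915 + √2*(-I*√34/68) = 459915 - I*√17/34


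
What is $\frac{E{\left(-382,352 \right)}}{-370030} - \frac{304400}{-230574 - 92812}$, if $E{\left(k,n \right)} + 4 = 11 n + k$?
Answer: $\frac{27877452101}{29915630395} \approx 0.93187$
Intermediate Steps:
$E{\left(k,n \right)} = -4 + k + 11 n$ ($E{\left(k,n \right)} = -4 + \left(11 n + k\right) = -4 + \left(k + 11 n\right) = -4 + k + 11 n$)
$\frac{E{\left(-382,352 \right)}}{-370030} - \frac{304400}{-230574 - 92812} = \frac{-4 - 382 + 11 \cdot 352}{-370030} - \frac{304400}{-230574 - 92812} = \left(-4 - 382 + 3872\right) \left(- \frac{1}{370030}\right) - \frac{304400}{-323386} = 3486 \left(- \frac{1}{370030}\right) - - \frac{152200}{161693} = - \frac{1743}{185015} + \frac{152200}{161693} = \frac{27877452101}{29915630395}$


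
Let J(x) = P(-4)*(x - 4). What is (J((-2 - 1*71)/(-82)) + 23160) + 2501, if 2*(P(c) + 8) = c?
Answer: 1053376/41 ≈ 25692.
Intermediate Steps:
P(c) = -8 + c/2
J(x) = 40 - 10*x (J(x) = (-8 + (1/2)*(-4))*(x - 4) = (-8 - 2)*(-4 + x) = -10*(-4 + x) = 40 - 10*x)
(J((-2 - 1*71)/(-82)) + 23160) + 2501 = ((40 - 10*(-2 - 1*71)/(-82)) + 23160) + 2501 = ((40 - 10*(-2 - 71)*(-1)/82) + 23160) + 2501 = ((40 - (-730)*(-1)/82) + 23160) + 2501 = ((40 - 10*73/82) + 23160) + 2501 = ((40 - 365/41) + 23160) + 2501 = (1275/41 + 23160) + 2501 = 950835/41 + 2501 = 1053376/41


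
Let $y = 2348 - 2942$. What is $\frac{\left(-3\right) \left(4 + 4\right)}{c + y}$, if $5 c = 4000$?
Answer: $- \frac{12}{103} \approx -0.1165$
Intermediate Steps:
$c = 800$ ($c = \frac{1}{5} \cdot 4000 = 800$)
$y = -594$
$\frac{\left(-3\right) \left(4 + 4\right)}{c + y} = \frac{\left(-3\right) \left(4 + 4\right)}{800 - 594} = \frac{\left(-3\right) 8}{206} = \frac{1}{206} \left(-24\right) = - \frac{12}{103}$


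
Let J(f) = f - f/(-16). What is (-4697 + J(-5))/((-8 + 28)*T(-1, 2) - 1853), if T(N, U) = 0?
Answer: 75237/29648 ≈ 2.5377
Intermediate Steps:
J(f) = 17*f/16 (J(f) = f - f*(-1)/16 = f - (-1)*f/16 = f + f/16 = 17*f/16)
(-4697 + J(-5))/((-8 + 28)*T(-1, 2) - 1853) = (-4697 + (17/16)*(-5))/((-8 + 28)*0 - 1853) = (-4697 - 85/16)/(20*0 - 1853) = -75237/(16*(0 - 1853)) = -75237/16/(-1853) = -75237/16*(-1/1853) = 75237/29648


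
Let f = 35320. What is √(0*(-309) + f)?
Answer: 2*√8830 ≈ 187.94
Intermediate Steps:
√(0*(-309) + f) = √(0*(-309) + 35320) = √(0 + 35320) = √35320 = 2*√8830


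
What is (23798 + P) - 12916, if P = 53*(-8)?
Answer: 10458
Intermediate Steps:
P = -424
(23798 + P) - 12916 = (23798 - 424) - 12916 = 23374 - 12916 = 10458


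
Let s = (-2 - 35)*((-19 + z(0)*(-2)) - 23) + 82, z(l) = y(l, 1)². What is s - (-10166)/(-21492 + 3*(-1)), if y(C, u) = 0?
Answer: 35155654/21495 ≈ 1635.5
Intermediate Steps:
z(l) = 0 (z(l) = 0² = 0)
s = 1636 (s = (-2 - 35)*((-19 + 0*(-2)) - 23) + 82 = -37*((-19 + 0) - 23) + 82 = -37*(-19 - 23) + 82 = -37*(-42) + 82 = 1554 + 82 = 1636)
s - (-10166)/(-21492 + 3*(-1)) = 1636 - (-10166)/(-21492 + 3*(-1)) = 1636 - (-10166)/(-21492 - 3) = 1636 - (-10166)/(-21495) = 1636 - (-10166)*(-1)/21495 = 1636 - 1*10166/21495 = 1636 - 10166/21495 = 35155654/21495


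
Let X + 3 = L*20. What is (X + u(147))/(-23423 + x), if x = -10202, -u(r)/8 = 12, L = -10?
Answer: 299/33625 ≈ 0.0088922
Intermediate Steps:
u(r) = -96 (u(r) = -8*12 = -96)
X = -203 (X = -3 - 10*20 = -3 - 200 = -203)
(X + u(147))/(-23423 + x) = (-203 - 96)/(-23423 - 10202) = -299/(-33625) = -299*(-1/33625) = 299/33625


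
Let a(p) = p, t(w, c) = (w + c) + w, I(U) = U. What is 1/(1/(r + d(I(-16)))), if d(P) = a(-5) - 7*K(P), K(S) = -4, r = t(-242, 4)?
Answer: -457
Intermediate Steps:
t(w, c) = c + 2*w (t(w, c) = (c + w) + w = c + 2*w)
r = -480 (r = 4 + 2*(-242) = 4 - 484 = -480)
d(P) = 23 (d(P) = -5 - 7*(-4) = -5 + 28 = 23)
1/(1/(r + d(I(-16)))) = 1/(1/(-480 + 23)) = 1/(1/(-457)) = 1/(-1/457) = -457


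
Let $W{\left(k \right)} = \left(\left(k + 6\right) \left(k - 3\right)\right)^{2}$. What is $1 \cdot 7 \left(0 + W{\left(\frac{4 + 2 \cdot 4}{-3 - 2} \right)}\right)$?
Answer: $\frac{1653372}{625} \approx 2645.4$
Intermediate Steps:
$W{\left(k \right)} = \left(-3 + k\right)^{2} \left(6 + k\right)^{2}$ ($W{\left(k \right)} = \left(\left(6 + k\right) \left(-3 + k\right)\right)^{2} = \left(\left(-3 + k\right) \left(6 + k\right)\right)^{2} = \left(-3 + k\right)^{2} \left(6 + k\right)^{2}$)
$1 \cdot 7 \left(0 + W{\left(\frac{4 + 2 \cdot 4}{-3 - 2} \right)}\right) = 1 \cdot 7 \left(0 + \left(-3 + \frac{4 + 2 \cdot 4}{-3 - 2}\right)^{2} \left(6 + \frac{4 + 2 \cdot 4}{-3 - 2}\right)^{2}\right) = 7 \left(0 + \left(-3 + \frac{4 + 8}{-5}\right)^{2} \left(6 + \frac{4 + 8}{-5}\right)^{2}\right) = 7 \left(0 + \left(-3 + 12 \left(- \frac{1}{5}\right)\right)^{2} \left(6 + 12 \left(- \frac{1}{5}\right)\right)^{2}\right) = 7 \left(0 + \left(-3 - \frac{12}{5}\right)^{2} \left(6 - \frac{12}{5}\right)^{2}\right) = 7 \left(0 + \left(- \frac{27}{5}\right)^{2} \left(\frac{18}{5}\right)^{2}\right) = 7 \left(0 + \frac{729}{25} \cdot \frac{324}{25}\right) = 7 \left(0 + \frac{236196}{625}\right) = 7 \cdot \frac{236196}{625} = \frac{1653372}{625}$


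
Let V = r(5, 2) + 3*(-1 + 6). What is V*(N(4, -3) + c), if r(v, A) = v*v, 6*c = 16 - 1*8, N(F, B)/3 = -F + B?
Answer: -2360/3 ≈ -786.67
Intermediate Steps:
N(F, B) = -3*F + 3*B (N(F, B) = 3*(-F + B) = 3*(B - F) = -3*F + 3*B)
c = 4/3 (c = (16 - 1*8)/6 = (16 - 8)/6 = (1/6)*8 = 4/3 ≈ 1.3333)
r(v, A) = v**2
V = 40 (V = 5**2 + 3*(-1 + 6) = 25 + 3*5 = 25 + 15 = 40)
V*(N(4, -3) + c) = 40*((-3*4 + 3*(-3)) + 4/3) = 40*((-12 - 9) + 4/3) = 40*(-21 + 4/3) = 40*(-59/3) = -2360/3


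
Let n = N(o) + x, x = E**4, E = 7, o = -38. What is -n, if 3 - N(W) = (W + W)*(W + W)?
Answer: 3372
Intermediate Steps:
N(W) = 3 - 4*W**2 (N(W) = 3 - (W + W)*(W + W) = 3 - 2*W*2*W = 3 - 4*W**2)
x = 2401 (x = 7**4 = 2401)
n = -3372 (n = (3 - 4*(-38)**2) + 2401 = (3 - 4*1444) + 2401 = (3 - 5776) + 2401 = -5773 + 2401 = -3372)
-n = -1*(-3372) = 3372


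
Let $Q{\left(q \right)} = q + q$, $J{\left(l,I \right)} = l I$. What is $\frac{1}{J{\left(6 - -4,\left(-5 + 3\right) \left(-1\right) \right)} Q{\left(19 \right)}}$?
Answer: $\frac{1}{760} \approx 0.0013158$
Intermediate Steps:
$J{\left(l,I \right)} = I l$
$Q{\left(q \right)} = 2 q$
$\frac{1}{J{\left(6 - -4,\left(-5 + 3\right) \left(-1\right) \right)} Q{\left(19 \right)}} = \frac{1}{\left(-5 + 3\right) \left(-1\right) \left(6 - -4\right) 2 \cdot 19} = \frac{1}{\left(-2\right) \left(-1\right) \left(6 + 4\right) 38} = \frac{1}{2 \cdot 10 \cdot 38} = \frac{1}{20 \cdot 38} = \frac{1}{760}$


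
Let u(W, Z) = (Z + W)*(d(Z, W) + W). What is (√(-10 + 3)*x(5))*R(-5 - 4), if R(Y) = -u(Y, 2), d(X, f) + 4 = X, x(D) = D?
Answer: -385*I*√7 ≈ -1018.6*I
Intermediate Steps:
d(X, f) = -4 + X
u(W, Z) = (W + Z)*(-4 + W + Z) (u(W, Z) = (Z + W)*((-4 + Z) + W) = (W + Z)*(-4 + W + Z))
R(Y) = 4 - Y² (R(Y) = -(Y² + Y*2 + Y*(-4 + 2) + 2*(-4 + 2)) = -(Y² + 2*Y + Y*(-2) + 2*(-2)) = -(Y² + 2*Y - 2*Y - 4) = -(-4 + Y²) = 4 - Y²)
(√(-10 + 3)*x(5))*R(-5 - 4) = (√(-10 + 3)*5)*(4 - (-5 - 4)²) = (√(-7)*5)*(4 - 1*(-9)²) = ((I*√7)*5)*(4 - 1*81) = (5*I*√7)*(4 - 81) = (5*I*√7)*(-77) = -385*I*√7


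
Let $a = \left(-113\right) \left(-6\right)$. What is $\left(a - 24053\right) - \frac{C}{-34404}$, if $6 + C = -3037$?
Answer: $- \frac{804196543}{34404} \approx -23375.0$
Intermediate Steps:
$a = 678$
$C = -3043$ ($C = -6 - 3037 = -3043$)
$\left(a - 24053\right) - \frac{C}{-34404} = \left(678 - 24053\right) - - \frac{3043}{-34404} = -23375 - \left(-3043\right) \left(- \frac{1}{34404}\right) = -23375 - \frac{3043}{34404} = - \frac{804196543}{34404}$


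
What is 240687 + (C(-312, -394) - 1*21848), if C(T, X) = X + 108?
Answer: 218553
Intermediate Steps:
C(T, X) = 108 + X
240687 + (C(-312, -394) - 1*21848) = 240687 + ((108 - 394) - 1*21848) = 240687 + (-286 - 21848) = 240687 - 22134 = 218553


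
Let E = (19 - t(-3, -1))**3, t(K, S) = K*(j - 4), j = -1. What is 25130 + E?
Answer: 25194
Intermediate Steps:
t(K, S) = -5*K (t(K, S) = K*(-1 - 4) = K*(-5) = -5*K)
E = 64 (E = (19 - (-5)*(-3))**3 = (19 - 1*15)**3 = (19 - 15)**3 = 4**3 = 64)
25130 + E = 25130 + 64 = 25194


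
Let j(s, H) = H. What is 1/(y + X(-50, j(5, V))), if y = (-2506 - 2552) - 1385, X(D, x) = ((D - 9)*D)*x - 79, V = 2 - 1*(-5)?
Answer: 1/14128 ≈ 7.0781e-5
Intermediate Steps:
V = 7 (V = 2 + 5 = 7)
X(D, x) = -79 + D*x*(-9 + D) (X(D, x) = ((-9 + D)*D)*x - 79 = (D*(-9 + D))*x - 79 = D*x*(-9 + D) - 79 = -79 + D*x*(-9 + D))
y = -6443 (y = -5058 - 1385 = -6443)
1/(y + X(-50, j(5, V))) = 1/(-6443 + (-79 + 7*(-50)**2 - 9*(-50)*7)) = 1/(-6443 + (-79 + 7*2500 + 3150)) = 1/(-6443 + (-79 + 17500 + 3150)) = 1/(-6443 + 20571) = 1/14128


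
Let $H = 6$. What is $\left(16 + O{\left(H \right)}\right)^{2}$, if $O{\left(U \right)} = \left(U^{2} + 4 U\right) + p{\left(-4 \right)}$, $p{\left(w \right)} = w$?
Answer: $5184$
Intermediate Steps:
$O{\left(U \right)} = -4 + U^{2} + 4 U$ ($O{\left(U \right)} = \left(U^{2} + 4 U\right) - 4 = -4 + U^{2} + 4 U$)
$\left(16 + O{\left(H \right)}\right)^{2} = \left(16 + \left(-4 + 6^{2} + 4 \cdot 6\right)\right)^{2} = \left(16 + \left(-4 + 36 + 24\right)\right)^{2} = \left(16 + 56\right)^{2} = 72^{2} = 5184$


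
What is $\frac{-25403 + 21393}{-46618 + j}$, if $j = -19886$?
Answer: $\frac{2005}{33252} \approx 0.060297$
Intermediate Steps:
$\frac{-25403 + 21393}{-46618 + j} = \frac{-25403 + 21393}{-46618 - 19886} = - \frac{4010}{-66504} = \left(-4010\right) \left(- \frac{1}{66504}\right) = \frac{2005}{33252}$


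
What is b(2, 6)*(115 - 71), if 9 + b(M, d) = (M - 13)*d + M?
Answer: -3212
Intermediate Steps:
b(M, d) = -9 + M + d*(-13 + M) (b(M, d) = -9 + ((M - 13)*d + M) = -9 + ((-13 + M)*d + M) = -9 + (d*(-13 + M) + M) = -9 + (M + d*(-13 + M)) = -9 + M + d*(-13 + M))
b(2, 6)*(115 - 71) = (-9 + 2 - 13*6 + 2*6)*(115 - 71) = (-9 + 2 - 78 + 12)*44 = -73*44 = -3212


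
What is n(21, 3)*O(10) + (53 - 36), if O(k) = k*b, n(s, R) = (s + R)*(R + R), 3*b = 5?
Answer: 2417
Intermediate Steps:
b = 5/3 (b = (⅓)*5 = 5/3 ≈ 1.6667)
n(s, R) = 2*R*(R + s) (n(s, R) = (R + s)*(2*R) = 2*R*(R + s))
O(k) = 5*k/3 (O(k) = k*(5/3) = 5*k/3)
n(21, 3)*O(10) + (53 - 36) = (2*3*(3 + 21))*((5/3)*10) + (53 - 36) = (2*3*24)*(50/3) + 17 = 144*(50/3) + 17 = 2400 + 17 = 2417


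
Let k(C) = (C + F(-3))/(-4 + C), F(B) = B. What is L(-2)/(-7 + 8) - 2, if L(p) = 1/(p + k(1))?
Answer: -11/4 ≈ -2.7500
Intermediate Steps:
k(C) = (-3 + C)/(-4 + C) (k(C) = (C - 3)/(-4 + C) = (-3 + C)/(-4 + C))
L(p) = 1/(2/3 + p) (L(p) = 1/(p + (-3 + 1)/(-4 + 1)) = 1/(p - 2/(-3)) = 1/(p - 1/3*(-2)) = 1/(p + 2/3) = 1/(2/3 + p))
L(-2)/(-7 + 8) - 2 = (3/(2 + 3*(-2)))/(-7 + 8) - 2 = (3/(2 - 6))/1 - 2 = 1*(3/(-4)) - 2 = 1*(3*(-1/4)) - 2 = 1*(-3/4) - 2 = -3/4 - 2 = -11/4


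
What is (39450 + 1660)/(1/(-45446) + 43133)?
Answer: 1868285060/1960222317 ≈ 0.95310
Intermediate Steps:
(39450 + 1660)/(1/(-45446) + 43133) = 41110/(-1/45446 + 43133) = 41110/(1960222317/45446) = 41110*(45446/1960222317) = 1868285060/1960222317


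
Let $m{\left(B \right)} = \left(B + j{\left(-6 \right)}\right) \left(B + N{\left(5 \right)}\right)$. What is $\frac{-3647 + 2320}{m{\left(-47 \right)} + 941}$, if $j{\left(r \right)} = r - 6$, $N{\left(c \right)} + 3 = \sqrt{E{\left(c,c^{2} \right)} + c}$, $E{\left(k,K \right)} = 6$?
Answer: $- \frac{5163357}{15101590} - \frac{78293 \sqrt{11}}{15101590} \approx -0.3591$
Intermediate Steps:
$N{\left(c \right)} = -3 + \sqrt{6 + c}$
$j{\left(r \right)} = -6 + r$ ($j{\left(r \right)} = r - 6 = -6 + r$)
$m{\left(B \right)} = \left(-12 + B\right) \left(-3 + B + \sqrt{11}\right)$ ($m{\left(B \right)} = \left(B - 12\right) \left(B - \left(3 - \sqrt{6 + 5}\right)\right) = \left(B - 12\right) \left(B - \left(3 - \sqrt{11}\right)\right) = \left(-12 + B\right) \left(-3 + B + \sqrt{11}\right)$)
$\frac{-3647 + 2320}{m{\left(-47 \right)} + 941} = \frac{-3647 + 2320}{\left(36 + \left(-47\right)^{2} - -705 - 12 \sqrt{11} - 47 \sqrt{11}\right) + 941} = - \frac{1327}{\left(36 + 2209 + 705 - 12 \sqrt{11} - 47 \sqrt{11}\right) + 941} = - \frac{1327}{\left(2950 - 59 \sqrt{11}\right) + 941} = - \frac{1327}{3891 - 59 \sqrt{11}}$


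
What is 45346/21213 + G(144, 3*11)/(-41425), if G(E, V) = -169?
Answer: 1882043047/878748525 ≈ 2.1417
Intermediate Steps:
45346/21213 + G(144, 3*11)/(-41425) = 45346/21213 - 169/(-41425) = 45346*(1/21213) - 169*(-1/41425) = 45346/21213 + 169/41425 = 1882043047/878748525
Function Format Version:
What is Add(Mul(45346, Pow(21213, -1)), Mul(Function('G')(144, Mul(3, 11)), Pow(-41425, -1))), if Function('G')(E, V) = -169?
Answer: Rational(1882043047, 878748525) ≈ 2.1417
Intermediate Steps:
Add(Mul(45346, Pow(21213, -1)), Mul(Function('G')(144, Mul(3, 11)), Pow(-41425, -1))) = Add(Mul(45346, Pow(21213, -1)), Mul(-169, Pow(-41425, -1))) = Add(Mul(45346, Rational(1, 21213)), Mul(-169, Rational(-1, 41425))) = Add(Rational(45346, 21213), Rational(169, 41425)) = Rational(1882043047, 878748525)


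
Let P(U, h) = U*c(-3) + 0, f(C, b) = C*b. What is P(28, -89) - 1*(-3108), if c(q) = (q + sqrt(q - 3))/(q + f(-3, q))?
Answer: 3094 + 14*I*sqrt(6)/3 ≈ 3094.0 + 11.431*I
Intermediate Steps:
c(q) = -(q + sqrt(-3 + q))/(2*q) (c(q) = (q + sqrt(q - 3))/(q - 3*q) = (q + sqrt(-3 + q))/((-2*q)) = (q + sqrt(-3 + q))*(-1/(2*q)) = -(q + sqrt(-3 + q))/(2*q))
P(U, h) = U*(-1/2 + I*sqrt(6)/6) (P(U, h) = U*((1/2)*(-1*(-3) - sqrt(-3 - 3))/(-3)) + 0 = U*((1/2)*(-1/3)*(3 - sqrt(-6))) + 0 = U*((1/2)*(-1/3)*(3 - I*sqrt(6))) + 0 = U*(-1/2 + I*sqrt(6)/6) + 0 = U*(-1/2 + I*sqrt(6)/6))
P(28, -89) - 1*(-3108) = (1/6)*28*(-3 + I*sqrt(6)) - 1*(-3108) = (-14 + 14*I*sqrt(6)/3) + 3108 = 3094 + 14*I*sqrt(6)/3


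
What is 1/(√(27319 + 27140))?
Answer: √6051/18153 ≈ 0.0042851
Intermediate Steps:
1/(√(27319 + 27140)) = 1/(√54459) = 1/(3*√6051) = √6051/18153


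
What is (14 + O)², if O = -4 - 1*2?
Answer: 64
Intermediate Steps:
O = -6 (O = -4 - 2 = -6)
(14 + O)² = (14 - 6)² = 8² = 64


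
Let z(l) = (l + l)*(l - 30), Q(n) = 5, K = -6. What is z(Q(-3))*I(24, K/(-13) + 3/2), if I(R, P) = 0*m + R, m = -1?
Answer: -6000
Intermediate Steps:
z(l) = 2*l*(-30 + l) (z(l) = (2*l)*(-30 + l) = 2*l*(-30 + l))
I(R, P) = R (I(R, P) = 0*(-1) + R = 0 + R = R)
z(Q(-3))*I(24, K/(-13) + 3/2) = (2*5*(-30 + 5))*24 = (2*5*(-25))*24 = -250*24 = -6000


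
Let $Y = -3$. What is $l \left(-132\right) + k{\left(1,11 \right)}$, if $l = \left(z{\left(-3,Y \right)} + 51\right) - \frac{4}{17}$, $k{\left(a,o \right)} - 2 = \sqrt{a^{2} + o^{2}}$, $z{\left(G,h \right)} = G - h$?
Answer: $- \frac{113882}{17} + \sqrt{122} \approx -6687.9$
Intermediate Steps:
$k{\left(a,o \right)} = 2 + \sqrt{a^{2} + o^{2}}$
$l = \frac{863}{17}$ ($l = \left(\left(-3 - -3\right) + 51\right) - \frac{4}{17} = \left(\left(-3 + 3\right) + 51\right) - \frac{4}{17} = \left(0 + 51\right) - \frac{4}{17} = 51 - \frac{4}{17} = \frac{863}{17} \approx 50.765$)
$l \left(-132\right) + k{\left(1,11 \right)} = \frac{863}{17} \left(-132\right) + \left(2 + \sqrt{1^{2} + 11^{2}}\right) = - \frac{113916}{17} + \left(2 + \sqrt{1 + 121}\right) = - \frac{113916}{17} + \left(2 + \sqrt{122}\right) = - \frac{113882}{17} + \sqrt{122}$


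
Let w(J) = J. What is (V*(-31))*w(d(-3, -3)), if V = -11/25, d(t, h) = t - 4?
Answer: -2387/25 ≈ -95.480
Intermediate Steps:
d(t, h) = -4 + t
V = -11/25 (V = -11*1/25 = -11/25 ≈ -0.44000)
(V*(-31))*w(d(-3, -3)) = (-11/25*(-31))*(-4 - 3) = (341/25)*(-7) = -2387/25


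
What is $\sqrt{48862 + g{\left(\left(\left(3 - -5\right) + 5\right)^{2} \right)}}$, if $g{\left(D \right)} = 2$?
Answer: $4 \sqrt{3054} \approx 221.05$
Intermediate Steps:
$\sqrt{48862 + g{\left(\left(\left(3 - -5\right) + 5\right)^{2} \right)}} = \sqrt{48862 + 2} = \sqrt{48864} = 4 \sqrt{3054}$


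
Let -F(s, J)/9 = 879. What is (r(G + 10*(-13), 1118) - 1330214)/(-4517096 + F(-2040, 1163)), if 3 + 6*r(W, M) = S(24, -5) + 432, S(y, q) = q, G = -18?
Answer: 3990430/13575021 ≈ 0.29395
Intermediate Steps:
F(s, J) = -7911 (F(s, J) = -9*879 = -7911)
r(W, M) = 212/3 (r(W, M) = -1/2 + (-5 + 432)/6 = -1/2 + (1/6)*427 = -1/2 + 427/6 = 212/3)
(r(G + 10*(-13), 1118) - 1330214)/(-4517096 + F(-2040, 1163)) = (212/3 - 1330214)/(-4517096 - 7911) = -3990430/3/(-4525007) = -3990430/3*(-1/4525007) = 3990430/13575021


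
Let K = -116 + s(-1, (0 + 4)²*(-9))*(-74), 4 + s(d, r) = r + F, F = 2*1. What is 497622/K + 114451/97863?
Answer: 24961017037/522979872 ≈ 47.728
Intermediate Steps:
F = 2
s(d, r) = -2 + r (s(d, r) = -4 + (r + 2) = -4 + (2 + r) = -2 + r)
K = 10688 (K = -116 + (-2 + (0 + 4)²*(-9))*(-74) = -116 + (-2 + 4²*(-9))*(-74) = -116 + (-2 + 16*(-9))*(-74) = -116 + (-2 - 144)*(-74) = -116 - 146*(-74) = -116 + 10804 = 10688)
497622/K + 114451/97863 = 497622/10688 + 114451/97863 = 497622*(1/10688) + 114451*(1/97863) = 248811/5344 + 114451/97863 = 24961017037/522979872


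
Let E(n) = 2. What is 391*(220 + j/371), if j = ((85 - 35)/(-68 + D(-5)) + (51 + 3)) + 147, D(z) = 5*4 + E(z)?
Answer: 31991586/371 ≈ 86231.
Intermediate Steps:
D(z) = 22 (D(z) = 5*4 + 2 = 20 + 2 = 22)
j = 4598/23 (j = ((85 - 35)/(-68 + 22) + (51 + 3)) + 147 = (50/(-46) + 54) + 147 = (50*(-1/46) + 54) + 147 = (-25/23 + 54) + 147 = 1217/23 + 147 = 4598/23 ≈ 199.91)
391*(220 + j/371) = 391*(220 + (4598/23)/371) = 391*(220 + (4598/23)*(1/371)) = 391*(220 + 4598/8533) = 391*(1881858/8533) = 31991586/371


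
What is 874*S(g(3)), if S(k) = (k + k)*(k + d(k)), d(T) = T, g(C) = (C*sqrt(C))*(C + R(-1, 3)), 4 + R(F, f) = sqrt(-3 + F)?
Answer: -283176 - 377568*I ≈ -2.8318e+5 - 3.7757e+5*I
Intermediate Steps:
R(F, f) = -4 + sqrt(-3 + F)
g(C) = C**(3/2)*(-4 + C + 2*I) (g(C) = (C*sqrt(C))*(C + (-4 + sqrt(-3 - 1))) = C**(3/2)*(C + (-4 + sqrt(-4))) = C**(3/2)*(C + (-4 + 2*I)) = C**(3/2)*(-4 + C + 2*I))
S(k) = 4*k**2 (S(k) = (k + k)*(k + k) = (2*k)*(2*k) = 4*k**2)
874*S(g(3)) = 874*(4*(3**(3/2)*(-4 + 3 + 2*I))**2) = 874*(4*((3*sqrt(3))*(-1 + 2*I))**2) = 874*(4*(3*sqrt(3)*(-1 + 2*I))**2) = 874*(4*(27*(-1 + 2*I)**2)) = 874*(108*(-1 + 2*I)**2) = 94392*(-1 + 2*I)**2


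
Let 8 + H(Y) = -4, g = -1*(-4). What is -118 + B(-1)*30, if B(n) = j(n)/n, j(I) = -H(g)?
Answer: -478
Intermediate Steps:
g = 4
H(Y) = -12 (H(Y) = -8 - 4 = -12)
j(I) = 12 (j(I) = -1*(-12) = 12)
B(n) = 12/n
-118 + B(-1)*30 = -118 + (12/(-1))*30 = -118 + (12*(-1))*30 = -118 - 12*30 = -118 - 360 = -478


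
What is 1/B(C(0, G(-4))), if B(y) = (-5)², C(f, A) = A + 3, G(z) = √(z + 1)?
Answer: 1/25 ≈ 0.040000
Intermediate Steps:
G(z) = √(1 + z)
C(f, A) = 3 + A
B(y) = 25
1/B(C(0, G(-4))) = 1/25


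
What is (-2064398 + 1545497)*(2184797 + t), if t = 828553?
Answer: -1563630328350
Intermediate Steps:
(-2064398 + 1545497)*(2184797 + t) = (-2064398 + 1545497)*(2184797 + 828553) = -518901*3013350 = -1563630328350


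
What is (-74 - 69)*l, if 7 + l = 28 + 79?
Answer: -14300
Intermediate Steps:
l = 100 (l = -7 + (28 + 79) = -7 + 107 = 100)
(-74 - 69)*l = (-74 - 69)*100 = -143*100 = -14300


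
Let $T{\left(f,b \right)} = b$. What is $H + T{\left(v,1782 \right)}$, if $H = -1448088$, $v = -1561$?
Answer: $-1446306$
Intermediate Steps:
$H + T{\left(v,1782 \right)} = -1448088 + 1782 = -1446306$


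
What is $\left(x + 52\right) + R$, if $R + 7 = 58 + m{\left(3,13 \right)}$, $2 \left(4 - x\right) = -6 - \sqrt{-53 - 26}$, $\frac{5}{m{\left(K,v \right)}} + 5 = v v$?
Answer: $\frac{18045}{164} + \frac{i \sqrt{79}}{2} \approx 110.03 + 4.4441 i$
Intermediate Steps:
$m{\left(K,v \right)} = \frac{5}{-5 + v^{2}}$ ($m{\left(K,v \right)} = \frac{5}{-5 + v v} = \frac{5}{-5 + v^{2}}$)
$x = 7 + \frac{i \sqrt{79}}{2}$ ($x = 4 - \frac{-6 - \sqrt{-53 - 26}}{2} = 4 - \frac{-6 - \sqrt{-79}}{2} = 4 - \frac{-6 - i \sqrt{79}}{2} = 4 + \left(3 + \frac{i \sqrt{79}}{2}\right) = 7 + \frac{i \sqrt{79}}{2} \approx 7.0 + 4.4441 i$)
$R = \frac{8369}{164}$ ($R = -7 + \left(58 + \frac{5}{-5 + 13^{2}}\right) = -7 + \left(58 + \frac{5}{-5 + 169}\right) = -7 + \left(58 + \frac{5}{164}\right) = -7 + \frac{9517}{164} = \frac{8369}{164} \approx 51.031$)
$\left(x + 52\right) + R = \left(\left(7 + \frac{i \sqrt{79}}{2}\right) + 52\right) + \frac{8369}{164} = \left(59 + \frac{i \sqrt{79}}{2}\right) + \frac{8369}{164} = \frac{18045}{164} + \frac{i \sqrt{79}}{2}$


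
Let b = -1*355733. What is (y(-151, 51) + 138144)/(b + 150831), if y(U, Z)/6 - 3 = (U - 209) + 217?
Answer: -68652/102451 ≈ -0.67010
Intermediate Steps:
b = -355733
y(U, Z) = 66 + 6*U (y(U, Z) = 18 + 6*((U - 209) + 217) = 18 + 6*((-209 + U) + 217) = 18 + 6*(8 + U) = 18 + (48 + 6*U) = 66 + 6*U)
(y(-151, 51) + 138144)/(b + 150831) = ((66 + 6*(-151)) + 138144)/(-355733 + 150831) = ((66 - 906) + 138144)/(-204902) = (-840 + 138144)*(-1/204902) = 137304*(-1/204902) = -68652/102451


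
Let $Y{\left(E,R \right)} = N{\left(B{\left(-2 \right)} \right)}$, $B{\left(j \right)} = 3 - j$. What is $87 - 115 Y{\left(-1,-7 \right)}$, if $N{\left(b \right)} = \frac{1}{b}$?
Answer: $64$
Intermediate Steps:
$Y{\left(E,R \right)} = \frac{1}{5}$ ($Y{\left(E,R \right)} = \frac{1}{3 - -2} = \frac{1}{3 + 2} = \frac{1}{5}$)
$87 - 115 Y{\left(-1,-7 \right)} = 87 - 23 = 64$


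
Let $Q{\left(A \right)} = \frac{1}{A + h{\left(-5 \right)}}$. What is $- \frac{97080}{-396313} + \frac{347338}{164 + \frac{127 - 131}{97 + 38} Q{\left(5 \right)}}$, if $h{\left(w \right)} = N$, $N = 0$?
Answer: $\frac{46463788801815}{21935131924} \approx 2118.2$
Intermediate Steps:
$h{\left(w \right)} = 0$
$Q{\left(A \right)} = \frac{1}{A}$ ($Q{\left(A \right)} = \frac{1}{A + 0} = \frac{1}{A}$)
$- \frac{97080}{-396313} + \frac{347338}{164 + \frac{127 - 131}{97 + 38} Q{\left(5 \right)}} = - \frac{97080}{-396313} + \frac{347338}{164 + \frac{\left(127 - 131\right) \frac{1}{97 + 38}}{5}} = \left(-97080\right) \left(- \frac{1}{396313}\right) + \frac{347338}{164 + - \frac{4}{135} \cdot \frac{1}{5}} = \frac{97080}{396313} + \frac{347338}{164 + \left(-4\right) \frac{1}{135} \cdot \frac{1}{5}} = \frac{97080}{396313} + \frac{347338}{164 - \frac{4}{675}} = \frac{97080}{396313} + \frac{347338}{\frac{110696}{675}} = \frac{97080}{396313} + 347338 \cdot \frac{675}{110696} = \frac{97080}{396313} + \frac{117226575}{55348} = \frac{46463788801815}{21935131924}$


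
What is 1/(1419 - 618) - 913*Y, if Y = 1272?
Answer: -930230135/801 ≈ -1.1613e+6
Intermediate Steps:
1/(1419 - 618) - 913*Y = 1/(1419 - 618) - 913*1272 = 1/801 - 1161336 = -930230135/801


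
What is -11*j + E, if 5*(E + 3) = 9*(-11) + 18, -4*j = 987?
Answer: 53901/20 ≈ 2695.1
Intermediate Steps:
j = -987/4 (j = -1/4*987 = -987/4 ≈ -246.75)
E = -96/5 (E = -3 + (9*(-11) + 18)/5 = -3 + (-99 + 18)/5 = -3 + (1/5)*(-81) = -3 - 81/5 = -96/5 ≈ -19.200)
-11*j + E = -11*(-987/4) - 96/5 = 10857/4 - 96/5 = 53901/20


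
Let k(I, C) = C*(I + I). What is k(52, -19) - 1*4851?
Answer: -6827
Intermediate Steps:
k(I, C) = 2*C*I (k(I, C) = C*(2*I) = 2*C*I)
k(52, -19) - 1*4851 = 2*(-19)*52 - 1*4851 = -1976 - 4851 = -6827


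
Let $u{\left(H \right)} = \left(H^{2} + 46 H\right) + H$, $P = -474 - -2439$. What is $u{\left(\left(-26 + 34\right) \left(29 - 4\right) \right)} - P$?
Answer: $47435$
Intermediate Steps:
$P = 1965$ ($P = -474 + 2439 = 1965$)
$u{\left(H \right)} = H^{2} + 47 H$
$u{\left(\left(-26 + 34\right) \left(29 - 4\right) \right)} - P = \left(-26 + 34\right) \left(29 - 4\right) \left(47 + \left(-26 + 34\right) \left(29 - 4\right)\right) - 1965 = 8 \cdot 25 \left(47 + 8 \cdot 25\right) - 1965 = 200 \left(47 + 200\right) - 1965 = 200 \cdot 247 - 1965 = 49400 - 1965 = 47435$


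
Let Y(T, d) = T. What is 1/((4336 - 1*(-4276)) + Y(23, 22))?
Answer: 1/8635 ≈ 0.00011581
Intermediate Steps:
1/((4336 - 1*(-4276)) + Y(23, 22)) = 1/((4336 - 1*(-4276)) + 23) = 1/((4336 + 4276) + 23) = 1/(8612 + 23) = 1/8635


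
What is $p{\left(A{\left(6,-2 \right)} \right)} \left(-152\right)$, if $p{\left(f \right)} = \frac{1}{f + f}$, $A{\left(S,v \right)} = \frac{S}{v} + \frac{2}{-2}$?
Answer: $19$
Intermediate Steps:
$A{\left(S,v \right)} = -1 + \frac{S}{v}$ ($A{\left(S,v \right)} = \frac{S}{v} + 2 \left(- \frac{1}{2}\right) = \frac{S}{v} - 1 = -1 + \frac{S}{v}$)
$p{\left(f \right)} = \frac{1}{2 f}$
$p{\left(A{\left(6,-2 \right)} \right)} \left(-152\right) = \frac{1}{2 \frac{6 - -2}{-2}} \left(-152\right) = \frac{1}{2 \left(- \frac{6 + 2}{2}\right)} \left(-152\right) = \frac{1}{2 \left(\left(- \frac{1}{2}\right) 8\right)} \left(-152\right) = \frac{1}{2 \left(-4\right)} \left(-152\right) = \frac{1}{2} \left(- \frac{1}{4}\right) \left(-152\right) = \left(- \frac{1}{8}\right) \left(-152\right) = 19$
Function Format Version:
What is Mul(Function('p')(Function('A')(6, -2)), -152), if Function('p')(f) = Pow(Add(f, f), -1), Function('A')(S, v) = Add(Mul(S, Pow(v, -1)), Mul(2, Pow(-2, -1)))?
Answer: 19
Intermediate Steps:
Function('A')(S, v) = Add(-1, Mul(S, Pow(v, -1))) (Function('A')(S, v) = Add(Mul(S, Pow(v, -1)), Mul(2, Rational(-1, 2))) = Add(Mul(S, Pow(v, -1)), -1) = Add(-1, Mul(S, Pow(v, -1))))
Function('p')(f) = Mul(Rational(1, 2), Pow(f, -1)) (Function('p')(f) = Pow(Mul(2, f), -1) = Mul(Rational(1, 2), Pow(f, -1)))
Mul(Function('p')(Function('A')(6, -2)), -152) = Mul(Mul(Rational(1, 2), Pow(Mul(Pow(-2, -1), Add(6, Mul(-1, -2))), -1)), -152) = Mul(Mul(Rational(1, 2), Pow(Mul(Rational(-1, 2), Add(6, 2)), -1)), -152) = Mul(Mul(Rational(1, 2), Pow(Mul(Rational(-1, 2), 8), -1)), -152) = Mul(Mul(Rational(1, 2), Pow(-4, -1)), -152) = Mul(Mul(Rational(1, 2), Rational(-1, 4)), -152) = Mul(Rational(-1, 8), -152) = 19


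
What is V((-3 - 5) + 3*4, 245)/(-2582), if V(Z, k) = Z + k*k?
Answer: -60029/2582 ≈ -23.249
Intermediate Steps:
V(Z, k) = Z + k²
V((-3 - 5) + 3*4, 245)/(-2582) = (((-3 - 5) + 3*4) + 245²)/(-2582) = ((-8 + 12) + 60025)*(-1/2582) = (4 + 60025)*(-1/2582) = 60029*(-1/2582) = -60029/2582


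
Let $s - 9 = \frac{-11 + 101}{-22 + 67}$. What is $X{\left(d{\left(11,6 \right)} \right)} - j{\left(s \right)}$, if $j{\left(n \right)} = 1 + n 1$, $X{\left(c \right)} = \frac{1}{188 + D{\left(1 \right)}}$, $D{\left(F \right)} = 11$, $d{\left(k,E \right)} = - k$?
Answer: $- \frac{2387}{199} \approx -11.995$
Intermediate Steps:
$X{\left(c \right)} = \frac{1}{199}$ ($X{\left(c \right)} = \frac{1}{188 + 11} = \frac{1}{199}$)
$s = 11$ ($s = 9 + \frac{-11 + 101}{-22 + 67} = 9 + \frac{90}{45} = 9 + 90 \cdot \frac{1}{45} = 9 + 2 = 11$)
$j{\left(n \right)} = 1 + n$
$X{\left(d{\left(11,6 \right)} \right)} - j{\left(s \right)} = \frac{1}{199} - \left(1 + 11\right) = \frac{1}{199} - 12 = - \frac{2387}{199}$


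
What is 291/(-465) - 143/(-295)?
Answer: -258/1829 ≈ -0.14106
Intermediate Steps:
291/(-465) - 143/(-295) = 291*(-1/465) - 143*(-1/295) = -97/155 + 143/295 = -258/1829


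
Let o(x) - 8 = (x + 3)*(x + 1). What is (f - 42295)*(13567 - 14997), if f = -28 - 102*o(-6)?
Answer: 63876670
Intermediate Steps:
o(x) = 8 + (1 + x)*(3 + x) (o(x) = 8 + (x + 3)*(x + 1) = 8 + (3 + x)*(1 + x) = 8 + (1 + x)*(3 + x))
f = -2374 (f = -28 - 102*(11 + (-6)**2 + 4*(-6)) = -28 - 102*(11 + 36 - 24) = -28 - 102*23 = -28 - 2346 = -2374)
(f - 42295)*(13567 - 14997) = (-2374 - 42295)*(13567 - 14997) = -44669*(-1430) = 63876670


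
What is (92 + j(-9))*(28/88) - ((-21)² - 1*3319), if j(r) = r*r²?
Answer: 58857/22 ≈ 2675.3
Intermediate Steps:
j(r) = r³
(92 + j(-9))*(28/88) - ((-21)² - 1*3319) = (92 + (-9)³)*(28/88) - ((-21)² - 1*3319) = (92 - 729)*(28*(1/88)) - (441 - 3319) = -637*7/22 - 1*(-2878) = -4459/22 + 2878 = 58857/22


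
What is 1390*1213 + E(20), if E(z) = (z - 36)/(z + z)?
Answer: 8430348/5 ≈ 1.6861e+6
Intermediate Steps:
E(z) = (-36 + z)/(2*z) (E(z) = (-36 + z)/((2*z)) = (-36 + z)*(1/(2*z)) = (-36 + z)/(2*z))
1390*1213 + E(20) = 1390*1213 + (½)*(-36 + 20)/20 = 1686070 + (½)*(1/20)*(-16) = 1686070 - ⅖ = 8430348/5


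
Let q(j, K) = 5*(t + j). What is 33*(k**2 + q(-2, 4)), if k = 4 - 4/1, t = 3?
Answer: 165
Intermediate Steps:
k = 0 (k = 4 - 4 = 0)
q(j, K) = 15 + 5*j (q(j, K) = 5*(3 + j) = 15 + 5*j)
33*(k**2 + q(-2, 4)) = 33*(0**2 + (15 + 5*(-2))) = 33*(0 + (15 - 10)) = 33*(0 + 5) = 33*5 = 165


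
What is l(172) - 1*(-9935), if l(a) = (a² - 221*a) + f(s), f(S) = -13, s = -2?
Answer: 1494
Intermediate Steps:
l(a) = -13 + a² - 221*a (l(a) = (a² - 221*a) - 13 = -13 + a² - 221*a)
l(172) - 1*(-9935) = (-13 + 172² - 221*172) - 1*(-9935) = (-13 + 29584 - 38012) + 9935 = -8441 + 9935 = 1494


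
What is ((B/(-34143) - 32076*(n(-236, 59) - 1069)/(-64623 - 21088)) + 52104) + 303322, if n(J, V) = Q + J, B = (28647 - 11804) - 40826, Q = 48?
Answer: 1038754974207535/2926430673 ≈ 3.5496e+5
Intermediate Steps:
B = -23983 (B = 16843 - 40826 = -23983)
n(J, V) = 48 + J
((B/(-34143) - 32076*(n(-236, 59) - 1069)/(-64623 - 21088)) + 52104) + 303322 = ((-23983/(-34143) - 32076*((48 - 236) - 1069)/(-64623 - 21088)) + 52104) + 303322 = ((-23983*(-1/34143) - 32076/((-85711/(-188 - 1069)))) + 52104) + 303322 = ((23983/34143 - 32076/((-85711/(-1257)))) + 52104) + 303322 = ((23983/34143 - 32076/((-85711*(-1/1257)))) + 52104) + 303322 = ((23983/34143 - 32076/85711/1257) + 52104) + 303322 = ((23983/34143 - 32076*1257/85711) + 52104) + 303322 = ((23983/34143 - 40319532/85711) + 52104) + 303322 = (-1374574174163/2926430673 + 52104) + 303322 = 151104169611829/2926430673 + 303322 = 1038754974207535/2926430673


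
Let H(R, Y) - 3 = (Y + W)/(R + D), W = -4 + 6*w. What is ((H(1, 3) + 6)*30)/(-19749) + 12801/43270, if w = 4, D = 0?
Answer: 70422583/284846410 ≈ 0.24723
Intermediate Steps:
W = 20 (W = -4 + 6*4 = -4 + 24 = 20)
H(R, Y) = 3 + (20 + Y)/R (H(R, Y) = 3 + (Y + 20)/(R + 0) = 3 + (20 + Y)/R)
((H(1, 3) + 6)*30)/(-19749) + 12801/43270 = (((20 + 3 + 3*1)/1 + 6)*30)/(-19749) + 12801/43270 = ((1*(20 + 3 + 3) + 6)*30)*(-1/19749) + 12801*(1/43270) = ((1*26 + 6)*30)*(-1/19749) + 12801/43270 = ((26 + 6)*30)*(-1/19749) + 12801/43270 = (32*30)*(-1/19749) + 12801/43270 = 960*(-1/19749) + 12801/43270 = -320/6583 + 12801/43270 = 70422583/284846410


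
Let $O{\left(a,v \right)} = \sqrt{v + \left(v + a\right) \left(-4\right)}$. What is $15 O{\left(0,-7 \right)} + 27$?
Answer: $27 + 15 \sqrt{21} \approx 95.739$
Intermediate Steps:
$O{\left(a,v \right)} = \sqrt{- 4 a - 3 v}$ ($O{\left(a,v \right)} = \sqrt{v + \left(a + v\right) \left(-4\right)} = \sqrt{v - \left(4 a + 4 v\right)} = \sqrt{- 4 a - 3 v}$)
$15 O{\left(0,-7 \right)} + 27 = 15 \sqrt{\left(-4\right) 0 - -21} + 27 = 15 \sqrt{0 + 21} + 27 = 15 \sqrt{21} + 27 = 27 + 15 \sqrt{21}$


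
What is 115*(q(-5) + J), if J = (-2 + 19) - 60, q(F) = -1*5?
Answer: -5520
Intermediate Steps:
q(F) = -5
J = -43 (J = 17 - 60 = -43)
115*(q(-5) + J) = 115*(-5 - 43) = 115*(-48) = -5520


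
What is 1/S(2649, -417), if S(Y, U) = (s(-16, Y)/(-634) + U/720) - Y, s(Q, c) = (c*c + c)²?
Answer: -76080/5913395484279983 ≈ -1.2866e-11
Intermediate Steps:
s(Q, c) = (c + c²)² (s(Q, c) = (c² + c)² = (c + c²)²)
S(Y, U) = -Y + U/720 - Y²*(1 + Y)²/634 (S(Y, U) = ((Y²*(1 + Y)²)/(-634) + U/720) - Y = ((Y²*(1 + Y)²)*(-1/634) + U*(1/720)) - Y = (-Y²*(1 + Y)²/634 + U/720) - Y = (U/720 - Y²*(1 + Y)²/634) - Y = -Y + U/720 - Y²*(1 + Y)²/634)
1/S(2649, -417) = 1/(-1*2649 + (1/720)*(-417) - 1/634*2649²*(1 + 2649)²) = 1/(-2649 - 139/240 - 1/634*7017201*2650²) = 1/(-2649 - 139/240 - 1/634*7017201*7022500) = 1/(-2649 - 139/240 - 24639147011250/317) = 1/(-5913395484279983/76080) = -76080/5913395484279983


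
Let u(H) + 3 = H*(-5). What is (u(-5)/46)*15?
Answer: 165/23 ≈ 7.1739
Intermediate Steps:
u(H) = -3 - 5*H (u(H) = -3 + H*(-5) = -3 - 5*H)
(u(-5)/46)*15 = ((-3 - 5*(-5))/46)*15 = ((-3 + 25)*(1/46))*15 = (22*(1/46))*15 = (11/23)*15 = 165/23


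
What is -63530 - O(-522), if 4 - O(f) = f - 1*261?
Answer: -64317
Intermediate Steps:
O(f) = 265 - f (O(f) = 4 - (f - 1*261) = 4 - (f - 261) = 4 - (-261 + f) = 4 + (261 - f) = 265 - f)
-63530 - O(-522) = -63530 - (265 - 1*(-522)) = -63530 - (265 + 522) = -63530 - 1*787 = -63530 - 787 = -64317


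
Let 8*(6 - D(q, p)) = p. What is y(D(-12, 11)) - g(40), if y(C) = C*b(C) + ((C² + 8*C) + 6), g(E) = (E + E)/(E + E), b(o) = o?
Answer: 2713/32 ≈ 84.781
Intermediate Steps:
D(q, p) = 6 - p/8
g(E) = 1 (g(E) = (2*E)/((2*E)) = (2*E)*(1/(2*E)) = 1)
y(C) = 6 + 2*C² + 8*C (y(C) = C*C + ((C² + 8*C) + 6) = C² + (6 + C² + 8*C) = 6 + 2*C² + 8*C)
y(D(-12, 11)) - g(40) = (6 + 2*(6 - ⅛*11)² + 8*(6 - ⅛*11)) - 1*1 = (6 + 2*(6 - 11/8)² + 8*(6 - 11/8)) - 1 = (6 + 2*(37/8)² + 8*(37/8)) - 1 = (6 + 2*(1369/64) + 37) - 1 = (6 + 1369/32 + 37) - 1 = 2745/32 - 1 = 2713/32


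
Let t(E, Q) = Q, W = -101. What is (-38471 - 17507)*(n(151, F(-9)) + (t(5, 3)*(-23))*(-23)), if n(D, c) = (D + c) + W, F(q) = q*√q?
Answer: -91635986 + 1511406*I ≈ -9.1636e+7 + 1.5114e+6*I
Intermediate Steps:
F(q) = q^(3/2)
n(D, c) = -101 + D + c (n(D, c) = (D + c) - 101 = -101 + D + c)
(-38471 - 17507)*(n(151, F(-9)) + (t(5, 3)*(-23))*(-23)) = (-38471 - 17507)*((-101 + 151 + (-9)^(3/2)) + (3*(-23))*(-23)) = -55978*((-101 + 151 - 27*I) - 69*(-23)) = -55978*((50 - 27*I) + 1587) = -55978*(1637 - 27*I) = -91635986 + 1511406*I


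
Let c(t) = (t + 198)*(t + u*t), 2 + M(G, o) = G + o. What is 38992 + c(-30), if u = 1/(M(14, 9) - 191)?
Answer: 577688/17 ≈ 33982.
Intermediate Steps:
M(G, o) = -2 + G + o (M(G, o) = -2 + (G + o) = -2 + G + o)
u = -1/170 (u = 1/((-2 + 14 + 9) - 191) = 1/(21 - 191) = 1/(-170) = -1/170 ≈ -0.0058824)
c(t) = 169*t*(198 + t)/170 (c(t) = (t + 198)*(t - t/170) = (198 + t)*(169*t/170) = 169*t*(198 + t)/170)
38992 + c(-30) = 38992 + (169/170)*(-30)*(198 - 30) = 38992 + (169/170)*(-30)*168 = 38992 - 85176/17 = 577688/17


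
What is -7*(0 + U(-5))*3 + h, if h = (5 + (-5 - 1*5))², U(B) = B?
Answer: 130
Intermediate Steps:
h = 25 (h = (5 + (-5 - 5))² = (5 - 10)² = (-5)² = 25)
-7*(0 + U(-5))*3 + h = -7*(0 - 5)*3 + 25 = -(-35)*3 + 25 = -7*(-15) + 25 = 105 + 25 = 130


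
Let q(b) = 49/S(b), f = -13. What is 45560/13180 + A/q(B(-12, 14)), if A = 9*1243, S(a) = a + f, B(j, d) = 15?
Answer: 14856088/32291 ≈ 460.07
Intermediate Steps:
S(a) = -13 + a (S(a) = a - 13 = -13 + a)
A = 11187
q(b) = 49/(-13 + b)
45560/13180 + A/q(B(-12, 14)) = 45560/13180 + 11187/((49/(-13 + 15))) = 45560*(1/13180) + 11187/((49/2)) = 2278/659 + 11187/((49*(½))) = 2278/659 + 11187/(49/2) = 2278/659 + 11187*(2/49) = 2278/659 + 22374/49 = 14856088/32291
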